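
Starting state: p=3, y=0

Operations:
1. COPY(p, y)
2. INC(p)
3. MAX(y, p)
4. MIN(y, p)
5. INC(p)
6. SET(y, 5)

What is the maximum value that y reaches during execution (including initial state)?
5

Values of y at each step:
Initial: y = 0
After step 1: y = 0
After step 2: y = 0
After step 3: y = 1
After step 4: y = 1
After step 5: y = 1
After step 6: y = 5 ← maximum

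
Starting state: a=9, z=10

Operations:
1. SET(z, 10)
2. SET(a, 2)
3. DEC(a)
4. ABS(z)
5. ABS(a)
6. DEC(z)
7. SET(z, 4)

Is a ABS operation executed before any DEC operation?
No

First ABS: step 4
First DEC: step 3
Since 4 > 3, DEC comes first.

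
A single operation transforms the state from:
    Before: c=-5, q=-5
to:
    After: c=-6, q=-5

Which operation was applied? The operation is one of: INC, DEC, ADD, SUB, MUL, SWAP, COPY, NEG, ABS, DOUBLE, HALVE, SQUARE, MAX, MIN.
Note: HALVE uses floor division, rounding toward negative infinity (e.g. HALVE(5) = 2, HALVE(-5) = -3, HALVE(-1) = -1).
DEC(c)

Analyzing the change:
Before: c=-5, q=-5
After: c=-6, q=-5
Variable c changed from -5 to -6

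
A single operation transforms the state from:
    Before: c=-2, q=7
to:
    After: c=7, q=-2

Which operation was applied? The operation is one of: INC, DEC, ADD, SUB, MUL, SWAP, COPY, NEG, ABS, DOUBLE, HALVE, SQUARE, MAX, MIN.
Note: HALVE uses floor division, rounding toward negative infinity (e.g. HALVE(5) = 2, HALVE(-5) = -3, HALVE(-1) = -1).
SWAP(c, q)

Analyzing the change:
Before: c=-2, q=7
After: c=7, q=-2
Variable c changed from -2 to 7
Variable q changed from 7 to -2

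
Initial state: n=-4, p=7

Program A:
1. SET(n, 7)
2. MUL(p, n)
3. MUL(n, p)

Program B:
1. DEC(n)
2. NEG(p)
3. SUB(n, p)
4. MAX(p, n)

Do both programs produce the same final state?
No

Program A final state: n=343, p=49
Program B final state: n=2, p=2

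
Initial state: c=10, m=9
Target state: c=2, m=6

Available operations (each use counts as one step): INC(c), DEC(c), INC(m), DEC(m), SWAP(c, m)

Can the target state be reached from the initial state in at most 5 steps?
No

The target state cannot be reached within 5 steps.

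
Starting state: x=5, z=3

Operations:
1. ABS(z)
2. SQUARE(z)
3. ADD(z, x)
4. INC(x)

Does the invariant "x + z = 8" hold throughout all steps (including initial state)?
No, violated after step 2

The invariant is violated after step 2.

State at each step:
Initial: x=5, z=3
After step 1: x=5, z=3
After step 2: x=5, z=9
After step 3: x=5, z=14
After step 4: x=6, z=14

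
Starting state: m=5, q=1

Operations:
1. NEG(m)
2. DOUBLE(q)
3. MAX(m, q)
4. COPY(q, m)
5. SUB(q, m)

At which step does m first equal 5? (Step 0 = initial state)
Step 0

Tracing m:
Initial: m = 5 ← first occurrence
After step 1: m = -5
After step 2: m = -5
After step 3: m = 2
After step 4: m = 2
After step 5: m = 2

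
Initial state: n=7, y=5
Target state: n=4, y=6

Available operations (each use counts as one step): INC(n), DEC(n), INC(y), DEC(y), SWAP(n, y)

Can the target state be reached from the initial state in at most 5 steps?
Yes

Path (3 steps): DEC(n) → DEC(y) → SWAP(n, y)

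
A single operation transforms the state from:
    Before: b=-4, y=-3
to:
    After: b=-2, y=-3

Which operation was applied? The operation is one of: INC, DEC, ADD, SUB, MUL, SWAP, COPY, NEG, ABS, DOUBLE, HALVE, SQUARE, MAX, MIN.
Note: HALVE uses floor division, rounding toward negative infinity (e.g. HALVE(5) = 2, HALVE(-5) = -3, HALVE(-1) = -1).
HALVE(b)

Analyzing the change:
Before: b=-4, y=-3
After: b=-2, y=-3
Variable b changed from -4 to -2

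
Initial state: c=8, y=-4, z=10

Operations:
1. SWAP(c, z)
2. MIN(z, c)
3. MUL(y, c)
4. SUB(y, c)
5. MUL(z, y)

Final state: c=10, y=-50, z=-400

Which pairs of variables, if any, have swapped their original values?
None

Comparing initial and final values:
y: -4 → -50
z: 10 → -400
c: 8 → 10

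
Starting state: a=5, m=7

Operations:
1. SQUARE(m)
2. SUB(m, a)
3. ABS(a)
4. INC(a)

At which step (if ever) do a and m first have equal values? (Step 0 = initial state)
Never

a and m never become equal during execution.

Comparing values at each step:
Initial: a=5, m=7
After step 1: a=5, m=49
After step 2: a=5, m=44
After step 3: a=5, m=44
After step 4: a=6, m=44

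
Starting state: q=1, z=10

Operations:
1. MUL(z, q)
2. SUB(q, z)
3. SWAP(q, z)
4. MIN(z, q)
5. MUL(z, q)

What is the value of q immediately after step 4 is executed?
q = 10

Tracing q through execution:
Initial: q = 1
After step 1 (MUL(z, q)): q = 1
After step 2 (SUB(q, z)): q = -9
After step 3 (SWAP(q, z)): q = 10
After step 4 (MIN(z, q)): q = 10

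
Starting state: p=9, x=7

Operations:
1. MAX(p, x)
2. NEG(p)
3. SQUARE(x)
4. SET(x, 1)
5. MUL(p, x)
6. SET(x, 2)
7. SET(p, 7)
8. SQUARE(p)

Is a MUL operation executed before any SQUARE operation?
No

First MUL: step 5
First SQUARE: step 3
Since 5 > 3, SQUARE comes first.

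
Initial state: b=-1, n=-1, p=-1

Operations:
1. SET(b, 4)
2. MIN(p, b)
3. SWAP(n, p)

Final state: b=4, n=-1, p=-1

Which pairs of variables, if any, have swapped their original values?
None

Comparing initial and final values:
p: -1 → -1
n: -1 → -1
b: -1 → 4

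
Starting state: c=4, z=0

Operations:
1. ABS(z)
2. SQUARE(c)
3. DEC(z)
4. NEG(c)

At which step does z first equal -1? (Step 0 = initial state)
Step 3

Tracing z:
Initial: z = 0
After step 1: z = 0
After step 2: z = 0
After step 3: z = -1 ← first occurrence
After step 4: z = -1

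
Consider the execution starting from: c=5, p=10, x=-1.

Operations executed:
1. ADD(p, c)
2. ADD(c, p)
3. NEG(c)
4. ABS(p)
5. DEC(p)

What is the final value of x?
x = -1

Tracing execution:
Step 1: ADD(p, c) → x = -1
Step 2: ADD(c, p) → x = -1
Step 3: NEG(c) → x = -1
Step 4: ABS(p) → x = -1
Step 5: DEC(p) → x = -1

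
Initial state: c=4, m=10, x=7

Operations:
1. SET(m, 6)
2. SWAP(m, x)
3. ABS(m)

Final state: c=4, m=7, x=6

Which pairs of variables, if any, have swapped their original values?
None

Comparing initial and final values:
x: 7 → 6
c: 4 → 4
m: 10 → 7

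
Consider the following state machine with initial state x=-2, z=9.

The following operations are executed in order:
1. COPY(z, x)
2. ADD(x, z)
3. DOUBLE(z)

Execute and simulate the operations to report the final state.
{x: -4, z: -4}

Step-by-step execution:
Initial: x=-2, z=9
After step 1 (COPY(z, x)): x=-2, z=-2
After step 2 (ADD(x, z)): x=-4, z=-2
After step 3 (DOUBLE(z)): x=-4, z=-4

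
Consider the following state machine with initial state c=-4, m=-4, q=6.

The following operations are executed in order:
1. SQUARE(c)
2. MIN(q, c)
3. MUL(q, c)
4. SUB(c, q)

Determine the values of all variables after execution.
{c: -80, m: -4, q: 96}

Step-by-step execution:
Initial: c=-4, m=-4, q=6
After step 1 (SQUARE(c)): c=16, m=-4, q=6
After step 2 (MIN(q, c)): c=16, m=-4, q=6
After step 3 (MUL(q, c)): c=16, m=-4, q=96
After step 4 (SUB(c, q)): c=-80, m=-4, q=96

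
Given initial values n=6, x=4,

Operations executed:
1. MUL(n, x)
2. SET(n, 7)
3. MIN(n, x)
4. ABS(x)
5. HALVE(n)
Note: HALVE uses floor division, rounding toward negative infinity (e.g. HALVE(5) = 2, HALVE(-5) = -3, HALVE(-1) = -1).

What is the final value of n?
n = 2

Tracing execution:
Step 1: MUL(n, x) → n = 24
Step 2: SET(n, 7) → n = 7
Step 3: MIN(n, x) → n = 4
Step 4: ABS(x) → n = 4
Step 5: HALVE(n) → n = 2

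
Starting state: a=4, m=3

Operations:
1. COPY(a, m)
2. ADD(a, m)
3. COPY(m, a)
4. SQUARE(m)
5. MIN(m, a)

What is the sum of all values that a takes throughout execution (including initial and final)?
31

Values of a at each step:
Initial: a = 4
After step 1: a = 3
After step 2: a = 6
After step 3: a = 6
After step 4: a = 6
After step 5: a = 6
Sum = 4 + 3 + 6 + 6 + 6 + 6 = 31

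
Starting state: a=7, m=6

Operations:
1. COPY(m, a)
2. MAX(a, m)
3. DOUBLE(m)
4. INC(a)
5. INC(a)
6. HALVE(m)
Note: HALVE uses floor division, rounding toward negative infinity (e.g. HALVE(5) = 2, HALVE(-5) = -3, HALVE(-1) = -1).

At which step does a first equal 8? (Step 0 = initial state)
Step 4

Tracing a:
Initial: a = 7
After step 1: a = 7
After step 2: a = 7
After step 3: a = 7
After step 4: a = 8 ← first occurrence
After step 5: a = 9
After step 6: a = 9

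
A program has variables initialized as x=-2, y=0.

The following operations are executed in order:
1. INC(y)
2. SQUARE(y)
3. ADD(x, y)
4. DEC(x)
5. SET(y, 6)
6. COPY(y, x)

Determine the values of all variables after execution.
{x: -2, y: -2}

Step-by-step execution:
Initial: x=-2, y=0
After step 1 (INC(y)): x=-2, y=1
After step 2 (SQUARE(y)): x=-2, y=1
After step 3 (ADD(x, y)): x=-1, y=1
After step 4 (DEC(x)): x=-2, y=1
After step 5 (SET(y, 6)): x=-2, y=6
After step 6 (COPY(y, x)): x=-2, y=-2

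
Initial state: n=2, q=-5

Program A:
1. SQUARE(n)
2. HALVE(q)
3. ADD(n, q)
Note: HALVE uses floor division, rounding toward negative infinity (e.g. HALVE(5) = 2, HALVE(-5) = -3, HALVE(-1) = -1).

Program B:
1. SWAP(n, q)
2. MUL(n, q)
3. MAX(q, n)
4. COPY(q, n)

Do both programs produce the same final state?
No

Program A final state: n=1, q=-3
Program B final state: n=-10, q=-10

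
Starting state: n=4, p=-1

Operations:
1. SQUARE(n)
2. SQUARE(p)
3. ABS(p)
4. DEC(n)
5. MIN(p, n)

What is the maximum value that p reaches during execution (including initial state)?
1

Values of p at each step:
Initial: p = -1
After step 1: p = -1
After step 2: p = 1 ← maximum
After step 3: p = 1
After step 4: p = 1
After step 5: p = 1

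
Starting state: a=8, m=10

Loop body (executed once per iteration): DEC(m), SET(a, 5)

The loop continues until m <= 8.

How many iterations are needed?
2

Tracing iterations:
Initial: a=8, m=10
After iteration 1: a=5, m=9
After iteration 2: a=5, m=8
m <= 8 now holds, so the loop exits after 2 iterations.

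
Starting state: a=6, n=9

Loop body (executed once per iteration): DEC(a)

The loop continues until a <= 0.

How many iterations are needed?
6

Tracing iterations:
Initial: a=6, n=9
After iteration 1: a=5, n=9
After iteration 2: a=4, n=9
After iteration 3: a=3, n=9
After iteration 4: a=2, n=9
After iteration 5: a=1, n=9
After iteration 6: a=0, n=9
a <= 0 now holds, so the loop exits after 6 iterations.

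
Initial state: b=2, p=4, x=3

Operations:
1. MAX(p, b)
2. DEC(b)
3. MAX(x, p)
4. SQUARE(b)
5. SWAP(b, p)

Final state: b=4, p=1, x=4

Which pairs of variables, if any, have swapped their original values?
None

Comparing initial and final values:
p: 4 → 1
x: 3 → 4
b: 2 → 4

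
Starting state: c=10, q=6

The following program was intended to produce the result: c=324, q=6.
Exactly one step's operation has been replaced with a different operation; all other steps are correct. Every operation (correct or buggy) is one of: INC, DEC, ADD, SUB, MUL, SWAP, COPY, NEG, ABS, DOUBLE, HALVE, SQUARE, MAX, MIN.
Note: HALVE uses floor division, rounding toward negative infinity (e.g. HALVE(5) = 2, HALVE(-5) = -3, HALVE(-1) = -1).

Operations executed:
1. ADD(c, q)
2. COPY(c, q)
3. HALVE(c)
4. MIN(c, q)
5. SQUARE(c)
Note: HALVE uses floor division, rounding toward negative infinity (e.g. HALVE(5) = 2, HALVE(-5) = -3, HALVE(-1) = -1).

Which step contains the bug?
Step 4

Trace with buggy code:
Initial: c=10, q=6
After step 1: c=16, q=6
After step 2: c=6, q=6
After step 3: c=3, q=6
After step 4: c=3, q=6
After step 5: c=9, q=6
Actual final c=9, q=6 ≠ expected c=324, q=6.
Step 4 is the only position where a single-operation replacement can produce the expected result.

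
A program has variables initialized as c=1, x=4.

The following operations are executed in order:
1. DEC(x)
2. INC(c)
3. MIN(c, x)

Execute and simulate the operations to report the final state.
{c: 2, x: 3}

Step-by-step execution:
Initial: c=1, x=4
After step 1 (DEC(x)): c=1, x=3
After step 2 (INC(c)): c=2, x=3
After step 3 (MIN(c, x)): c=2, x=3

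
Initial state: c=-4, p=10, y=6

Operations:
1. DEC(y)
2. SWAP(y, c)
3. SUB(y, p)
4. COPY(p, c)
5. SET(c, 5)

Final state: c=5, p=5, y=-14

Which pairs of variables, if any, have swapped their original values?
None

Comparing initial and final values:
c: -4 → 5
p: 10 → 5
y: 6 → -14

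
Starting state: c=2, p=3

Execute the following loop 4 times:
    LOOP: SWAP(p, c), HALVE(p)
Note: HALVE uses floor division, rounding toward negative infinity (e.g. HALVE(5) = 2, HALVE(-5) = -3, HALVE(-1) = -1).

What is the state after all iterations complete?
c=0, p=0

Iteration trace:
Start: c=2, p=3
After iteration 1: c=3, p=1
After iteration 2: c=1, p=1
After iteration 3: c=1, p=0
After iteration 4: c=0, p=0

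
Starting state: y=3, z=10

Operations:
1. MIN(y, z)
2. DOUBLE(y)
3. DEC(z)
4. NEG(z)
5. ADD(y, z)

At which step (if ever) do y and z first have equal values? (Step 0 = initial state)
Never

y and z never become equal during execution.

Comparing values at each step:
Initial: y=3, z=10
After step 1: y=3, z=10
After step 2: y=6, z=10
After step 3: y=6, z=9
After step 4: y=6, z=-9
After step 5: y=-3, z=-9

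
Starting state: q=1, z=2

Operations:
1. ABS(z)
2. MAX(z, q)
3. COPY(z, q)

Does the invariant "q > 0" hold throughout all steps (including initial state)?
Yes

The invariant holds at every step.

State at each step:
Initial: q=1, z=2
After step 1: q=1, z=2
After step 2: q=1, z=2
After step 3: q=1, z=1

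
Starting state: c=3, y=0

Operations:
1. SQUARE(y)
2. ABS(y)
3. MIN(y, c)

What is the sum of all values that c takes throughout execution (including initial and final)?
12

Values of c at each step:
Initial: c = 3
After step 1: c = 3
After step 2: c = 3
After step 3: c = 3
Sum = 3 + 3 + 3 + 3 = 12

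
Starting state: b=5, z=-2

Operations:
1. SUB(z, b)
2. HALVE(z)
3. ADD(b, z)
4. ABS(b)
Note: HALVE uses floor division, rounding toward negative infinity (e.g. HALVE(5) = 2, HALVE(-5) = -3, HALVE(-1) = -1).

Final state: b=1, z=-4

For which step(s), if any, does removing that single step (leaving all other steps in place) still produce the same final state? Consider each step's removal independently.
Step(s) 4

Testing removal of each single step:
Without step 1: final = b=4, z=-1 (different)
Without step 2: final = b=2, z=-7 (different)
Without step 3: final = b=5, z=-4 (different)
Without step 4: final = b=1, z=-4 (same)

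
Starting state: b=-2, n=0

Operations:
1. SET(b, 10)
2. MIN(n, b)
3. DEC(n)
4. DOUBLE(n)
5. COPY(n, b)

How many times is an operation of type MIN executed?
1

Counting MIN operations:
Step 2: MIN(n, b) ← MIN
Total: 1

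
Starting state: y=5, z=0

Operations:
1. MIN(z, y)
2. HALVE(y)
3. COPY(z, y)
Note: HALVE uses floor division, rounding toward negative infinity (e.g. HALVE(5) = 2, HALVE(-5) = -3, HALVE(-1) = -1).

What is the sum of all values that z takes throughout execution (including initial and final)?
2

Values of z at each step:
Initial: z = 0
After step 1: z = 0
After step 2: z = 0
After step 3: z = 2
Sum = 0 + 0 + 0 + 2 = 2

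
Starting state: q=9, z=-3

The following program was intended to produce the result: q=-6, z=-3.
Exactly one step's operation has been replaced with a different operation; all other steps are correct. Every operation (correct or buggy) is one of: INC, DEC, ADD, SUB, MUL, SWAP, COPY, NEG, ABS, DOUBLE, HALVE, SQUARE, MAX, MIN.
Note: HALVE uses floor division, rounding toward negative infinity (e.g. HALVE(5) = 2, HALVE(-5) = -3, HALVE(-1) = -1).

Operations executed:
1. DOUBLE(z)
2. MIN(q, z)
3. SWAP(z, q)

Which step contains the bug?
Step 3

Trace with buggy code:
Initial: q=9, z=-3
After step 1: q=9, z=-6
After step 2: q=-6, z=-6
After step 3: q=-6, z=-6
Actual final q=-6, z=-6 ≠ expected q=-6, z=-3.
Step 3 is the only position where a single-operation replacement can produce the expected result.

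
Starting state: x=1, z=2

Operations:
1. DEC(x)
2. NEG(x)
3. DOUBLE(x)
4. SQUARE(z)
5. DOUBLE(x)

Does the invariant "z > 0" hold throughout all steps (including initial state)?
Yes

The invariant holds at every step.

State at each step:
Initial: x=1, z=2
After step 1: x=0, z=2
After step 2: x=0, z=2
After step 3: x=0, z=2
After step 4: x=0, z=4
After step 5: x=0, z=4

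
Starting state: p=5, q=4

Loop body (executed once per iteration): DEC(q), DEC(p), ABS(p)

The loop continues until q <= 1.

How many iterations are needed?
3

Tracing iterations:
Initial: p=5, q=4
After iteration 1: p=4, q=3
After iteration 2: p=3, q=2
After iteration 3: p=2, q=1
q <= 1 now holds, so the loop exits after 3 iterations.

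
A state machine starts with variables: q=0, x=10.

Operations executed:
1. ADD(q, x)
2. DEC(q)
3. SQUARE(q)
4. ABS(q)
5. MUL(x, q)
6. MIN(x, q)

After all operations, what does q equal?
q = 81

Tracing execution:
Step 1: ADD(q, x) → q = 10
Step 2: DEC(q) → q = 9
Step 3: SQUARE(q) → q = 81
Step 4: ABS(q) → q = 81
Step 5: MUL(x, q) → q = 81
Step 6: MIN(x, q) → q = 81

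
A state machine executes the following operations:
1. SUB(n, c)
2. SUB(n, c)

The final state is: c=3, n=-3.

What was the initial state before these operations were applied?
c=3, n=3

Working backwards:
Final state: c=3, n=-3
Before step 2 (SUB(n, c)): c=3, n=0
Before step 1 (SUB(n, c)): c=3, n=3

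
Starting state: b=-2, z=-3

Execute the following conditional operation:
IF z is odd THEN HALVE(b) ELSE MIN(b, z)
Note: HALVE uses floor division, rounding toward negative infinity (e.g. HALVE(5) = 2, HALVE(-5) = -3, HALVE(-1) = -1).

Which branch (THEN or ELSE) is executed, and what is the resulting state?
Branch: THEN, Final state: b=-1, z=-3

Evaluating condition: z is odd
Condition is True, so THEN branch executes
After HALVE(b): b=-1, z=-3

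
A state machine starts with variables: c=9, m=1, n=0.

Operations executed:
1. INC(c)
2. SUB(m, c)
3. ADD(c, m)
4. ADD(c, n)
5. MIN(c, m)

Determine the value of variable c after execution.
c = -9

Tracing execution:
Step 1: INC(c) → c = 10
Step 2: SUB(m, c) → c = 10
Step 3: ADD(c, m) → c = 1
Step 4: ADD(c, n) → c = 1
Step 5: MIN(c, m) → c = -9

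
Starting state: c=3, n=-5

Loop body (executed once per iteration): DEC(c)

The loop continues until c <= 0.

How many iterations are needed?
3

Tracing iterations:
Initial: c=3, n=-5
After iteration 1: c=2, n=-5
After iteration 2: c=1, n=-5
After iteration 3: c=0, n=-5
c <= 0 now holds, so the loop exits after 3 iterations.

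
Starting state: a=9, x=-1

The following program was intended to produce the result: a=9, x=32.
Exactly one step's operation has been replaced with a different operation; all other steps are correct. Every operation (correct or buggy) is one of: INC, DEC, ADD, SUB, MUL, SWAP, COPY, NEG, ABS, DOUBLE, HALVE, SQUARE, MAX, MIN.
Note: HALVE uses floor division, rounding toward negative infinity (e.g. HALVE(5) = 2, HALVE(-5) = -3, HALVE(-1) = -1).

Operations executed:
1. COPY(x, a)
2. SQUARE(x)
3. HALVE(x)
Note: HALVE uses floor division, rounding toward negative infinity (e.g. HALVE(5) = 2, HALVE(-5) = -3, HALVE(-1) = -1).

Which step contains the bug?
Step 1

Trace with buggy code:
Initial: a=9, x=-1
After step 1: a=9, x=9
After step 2: a=9, x=81
After step 3: a=9, x=40
Actual final a=9, x=40 ≠ expected a=9, x=32.
Step 1 is the only position where a single-operation replacement can produce the expected result.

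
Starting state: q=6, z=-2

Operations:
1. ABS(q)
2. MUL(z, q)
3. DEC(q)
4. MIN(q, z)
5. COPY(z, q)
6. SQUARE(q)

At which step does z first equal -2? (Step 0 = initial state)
Step 0

Tracing z:
Initial: z = -2 ← first occurrence
After step 1: z = -2
After step 2: z = -12
After step 3: z = -12
After step 4: z = -12
After step 5: z = -12
After step 6: z = -12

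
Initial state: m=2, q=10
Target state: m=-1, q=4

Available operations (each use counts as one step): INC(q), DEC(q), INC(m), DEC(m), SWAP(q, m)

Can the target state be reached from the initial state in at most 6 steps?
No

The target state cannot be reached within 6 steps.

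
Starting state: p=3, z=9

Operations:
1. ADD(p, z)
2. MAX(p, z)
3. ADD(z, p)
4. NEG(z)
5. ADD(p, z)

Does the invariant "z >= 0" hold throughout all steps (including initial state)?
No, violated after step 4

The invariant is violated after step 4.

State at each step:
Initial: p=3, z=9
After step 1: p=12, z=9
After step 2: p=12, z=9
After step 3: p=12, z=21
After step 4: p=12, z=-21
After step 5: p=-9, z=-21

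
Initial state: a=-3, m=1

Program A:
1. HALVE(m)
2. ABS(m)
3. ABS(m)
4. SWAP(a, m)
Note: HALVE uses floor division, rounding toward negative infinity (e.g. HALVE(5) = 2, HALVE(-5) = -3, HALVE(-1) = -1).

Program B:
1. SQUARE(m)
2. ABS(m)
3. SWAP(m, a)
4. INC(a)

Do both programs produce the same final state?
No

Program A final state: a=0, m=-3
Program B final state: a=2, m=-3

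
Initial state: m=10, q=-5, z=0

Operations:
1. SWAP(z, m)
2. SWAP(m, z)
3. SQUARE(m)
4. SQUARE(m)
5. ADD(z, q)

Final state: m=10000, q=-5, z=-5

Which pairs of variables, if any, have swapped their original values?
None

Comparing initial and final values:
z: 0 → -5
m: 10 → 10000
q: -5 → -5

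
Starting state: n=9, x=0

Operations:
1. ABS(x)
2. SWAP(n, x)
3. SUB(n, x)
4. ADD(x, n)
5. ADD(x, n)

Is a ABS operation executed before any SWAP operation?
Yes

First ABS: step 1
First SWAP: step 2
Since 1 < 2, ABS comes first.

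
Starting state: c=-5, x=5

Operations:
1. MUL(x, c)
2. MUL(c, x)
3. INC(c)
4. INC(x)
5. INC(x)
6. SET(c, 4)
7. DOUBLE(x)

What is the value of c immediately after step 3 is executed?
c = 126

Tracing c through execution:
Initial: c = -5
After step 1 (MUL(x, c)): c = -5
After step 2 (MUL(c, x)): c = 125
After step 3 (INC(c)): c = 126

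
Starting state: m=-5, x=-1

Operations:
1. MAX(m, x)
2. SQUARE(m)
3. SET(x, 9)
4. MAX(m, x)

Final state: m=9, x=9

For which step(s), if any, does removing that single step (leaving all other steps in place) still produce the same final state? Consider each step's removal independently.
Step(s) 2

Testing removal of each single step:
Without step 1: final = m=25, x=9 (different)
Without step 2: final = m=9, x=9 (same)
Without step 3: final = m=1, x=-1 (different)
Without step 4: final = m=1, x=9 (different)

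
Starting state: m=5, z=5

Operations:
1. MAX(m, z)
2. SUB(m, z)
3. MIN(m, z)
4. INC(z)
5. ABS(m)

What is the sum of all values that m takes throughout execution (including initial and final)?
10

Values of m at each step:
Initial: m = 5
After step 1: m = 5
After step 2: m = 0
After step 3: m = 0
After step 4: m = 0
After step 5: m = 0
Sum = 5 + 5 + 0 + 0 + 0 + 0 = 10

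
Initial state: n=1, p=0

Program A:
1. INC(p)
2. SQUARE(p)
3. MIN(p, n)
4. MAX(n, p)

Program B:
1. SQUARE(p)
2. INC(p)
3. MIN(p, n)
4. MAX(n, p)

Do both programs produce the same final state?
Yes

Program A final state: n=1, p=1
Program B final state: n=1, p=1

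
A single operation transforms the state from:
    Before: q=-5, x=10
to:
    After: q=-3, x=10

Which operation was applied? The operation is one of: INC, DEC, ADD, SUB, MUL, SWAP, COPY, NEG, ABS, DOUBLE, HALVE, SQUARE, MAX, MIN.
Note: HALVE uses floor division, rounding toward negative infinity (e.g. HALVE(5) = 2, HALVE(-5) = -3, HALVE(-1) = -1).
HALVE(q)

Analyzing the change:
Before: q=-5, x=10
After: q=-3, x=10
Variable q changed from -5 to -3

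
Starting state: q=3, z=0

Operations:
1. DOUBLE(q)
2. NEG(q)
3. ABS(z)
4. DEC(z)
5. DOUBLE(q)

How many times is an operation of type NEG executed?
1

Counting NEG operations:
Step 2: NEG(q) ← NEG
Total: 1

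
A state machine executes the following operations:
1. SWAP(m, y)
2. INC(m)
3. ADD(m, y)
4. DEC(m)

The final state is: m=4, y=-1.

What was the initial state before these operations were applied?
m=-1, y=5

Working backwards:
Final state: m=4, y=-1
Before step 4 (DEC(m)): m=5, y=-1
Before step 3 (ADD(m, y)): m=6, y=-1
Before step 2 (INC(m)): m=5, y=-1
Before step 1 (SWAP(m, y)): m=-1, y=5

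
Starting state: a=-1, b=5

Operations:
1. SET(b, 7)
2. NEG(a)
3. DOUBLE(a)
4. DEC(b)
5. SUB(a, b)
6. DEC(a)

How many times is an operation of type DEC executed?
2

Counting DEC operations:
Step 4: DEC(b) ← DEC
Step 6: DEC(a) ← DEC
Total: 2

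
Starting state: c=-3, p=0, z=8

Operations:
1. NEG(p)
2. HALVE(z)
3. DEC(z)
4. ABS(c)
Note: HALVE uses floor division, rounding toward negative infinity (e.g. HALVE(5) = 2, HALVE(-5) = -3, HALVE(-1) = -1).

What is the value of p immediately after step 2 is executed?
p = 0

Tracing p through execution:
Initial: p = 0
After step 1 (NEG(p)): p = 0
After step 2 (HALVE(z)): p = 0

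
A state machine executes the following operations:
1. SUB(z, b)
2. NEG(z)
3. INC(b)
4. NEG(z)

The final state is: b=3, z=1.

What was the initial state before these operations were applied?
b=2, z=3

Working backwards:
Final state: b=3, z=1
Before step 4 (NEG(z)): b=3, z=-1
Before step 3 (INC(b)): b=2, z=-1
Before step 2 (NEG(z)): b=2, z=1
Before step 1 (SUB(z, b)): b=2, z=3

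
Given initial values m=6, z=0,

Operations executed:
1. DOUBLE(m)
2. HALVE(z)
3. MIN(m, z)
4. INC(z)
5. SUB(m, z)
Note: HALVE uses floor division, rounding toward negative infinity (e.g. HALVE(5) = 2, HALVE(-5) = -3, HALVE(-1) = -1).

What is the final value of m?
m = -1

Tracing execution:
Step 1: DOUBLE(m) → m = 12
Step 2: HALVE(z) → m = 12
Step 3: MIN(m, z) → m = 0
Step 4: INC(z) → m = 0
Step 5: SUB(m, z) → m = -1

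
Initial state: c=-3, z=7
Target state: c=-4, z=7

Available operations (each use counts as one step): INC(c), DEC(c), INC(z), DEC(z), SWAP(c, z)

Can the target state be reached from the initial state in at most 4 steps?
Yes

Path (1 step): DEC(c)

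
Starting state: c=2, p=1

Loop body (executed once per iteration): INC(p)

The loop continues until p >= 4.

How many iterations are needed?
3

Tracing iterations:
Initial: c=2, p=1
After iteration 1: c=2, p=2
After iteration 2: c=2, p=3
After iteration 3: c=2, p=4
p >= 4 now holds, so the loop exits after 3 iterations.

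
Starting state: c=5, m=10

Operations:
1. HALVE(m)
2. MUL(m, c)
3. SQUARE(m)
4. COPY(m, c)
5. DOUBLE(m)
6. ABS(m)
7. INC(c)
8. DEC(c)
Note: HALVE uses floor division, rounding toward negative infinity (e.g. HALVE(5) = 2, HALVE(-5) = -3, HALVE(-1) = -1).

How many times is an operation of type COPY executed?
1

Counting COPY operations:
Step 4: COPY(m, c) ← COPY
Total: 1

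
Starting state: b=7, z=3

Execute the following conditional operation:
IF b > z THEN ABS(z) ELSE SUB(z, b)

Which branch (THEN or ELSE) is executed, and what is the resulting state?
Branch: THEN, Final state: b=7, z=3

Evaluating condition: b > z
b = 7, z = 3
Condition is True, so THEN branch executes
After ABS(z): b=7, z=3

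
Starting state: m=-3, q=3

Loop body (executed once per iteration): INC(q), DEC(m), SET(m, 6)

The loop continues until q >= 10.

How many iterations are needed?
7

Tracing iterations:
Initial: m=-3, q=3
After iteration 1: m=6, q=4
After iteration 2: m=6, q=5
After iteration 3: m=6, q=6
After iteration 4: m=6, q=7
After iteration 5: m=6, q=8
After iteration 6: m=6, q=9
After iteration 7: m=6, q=10
q >= 10 now holds, so the loop exits after 7 iterations.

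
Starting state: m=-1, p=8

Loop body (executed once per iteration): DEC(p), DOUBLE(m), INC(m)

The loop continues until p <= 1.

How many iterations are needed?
7

Tracing iterations:
Initial: m=-1, p=8
After iteration 1: m=-1, p=7
After iteration 2: m=-1, p=6
After iteration 3: m=-1, p=5
After iteration 4: m=-1, p=4
After iteration 5: m=-1, p=3
After iteration 6: m=-1, p=2
After iteration 7: m=-1, p=1
p <= 1 now holds, so the loop exits after 7 iterations.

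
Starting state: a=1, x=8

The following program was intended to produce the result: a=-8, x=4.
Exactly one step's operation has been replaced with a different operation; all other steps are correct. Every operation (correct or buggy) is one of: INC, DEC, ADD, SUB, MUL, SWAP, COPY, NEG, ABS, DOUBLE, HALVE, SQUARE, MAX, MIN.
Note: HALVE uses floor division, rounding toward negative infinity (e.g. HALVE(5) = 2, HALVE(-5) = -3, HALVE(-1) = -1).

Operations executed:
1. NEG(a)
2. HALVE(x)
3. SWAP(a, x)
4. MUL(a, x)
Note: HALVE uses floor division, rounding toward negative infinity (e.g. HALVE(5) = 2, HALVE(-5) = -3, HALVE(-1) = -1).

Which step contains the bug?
Step 3

Trace with buggy code:
Initial: a=1, x=8
After step 1: a=-1, x=8
After step 2: a=-1, x=4
After step 3: a=4, x=-1
After step 4: a=-4, x=-1
Actual final a=-4, x=-1 ≠ expected a=-8, x=4.
Step 3 is the only position where a single-operation replacement can produce the expected result.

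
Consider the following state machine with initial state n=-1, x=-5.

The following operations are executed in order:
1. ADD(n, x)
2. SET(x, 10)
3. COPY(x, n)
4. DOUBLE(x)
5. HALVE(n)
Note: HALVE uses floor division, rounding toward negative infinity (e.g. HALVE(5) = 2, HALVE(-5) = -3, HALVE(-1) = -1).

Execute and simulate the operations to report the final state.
{n: -3, x: -12}

Step-by-step execution:
Initial: n=-1, x=-5
After step 1 (ADD(n, x)): n=-6, x=-5
After step 2 (SET(x, 10)): n=-6, x=10
After step 3 (COPY(x, n)): n=-6, x=-6
After step 4 (DOUBLE(x)): n=-6, x=-12
After step 5 (HALVE(n)): n=-3, x=-12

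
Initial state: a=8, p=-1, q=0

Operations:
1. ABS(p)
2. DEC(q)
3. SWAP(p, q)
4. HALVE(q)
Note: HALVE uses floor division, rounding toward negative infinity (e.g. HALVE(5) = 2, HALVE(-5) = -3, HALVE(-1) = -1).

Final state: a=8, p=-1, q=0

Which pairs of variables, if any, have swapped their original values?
None

Comparing initial and final values:
a: 8 → 8
q: 0 → 0
p: -1 → -1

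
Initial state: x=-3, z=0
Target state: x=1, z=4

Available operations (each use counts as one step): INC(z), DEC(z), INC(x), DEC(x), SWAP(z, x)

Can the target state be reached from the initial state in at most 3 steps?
No

The target state cannot be reached within 3 steps.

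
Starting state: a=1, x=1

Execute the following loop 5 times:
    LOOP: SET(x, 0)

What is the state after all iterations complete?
a=1, x=0

Iteration trace:
Start: a=1, x=1
After iteration 1: a=1, x=0
After iteration 2: a=1, x=0
After iteration 3: a=1, x=0
After iteration 4: a=1, x=0
After iteration 5: a=1, x=0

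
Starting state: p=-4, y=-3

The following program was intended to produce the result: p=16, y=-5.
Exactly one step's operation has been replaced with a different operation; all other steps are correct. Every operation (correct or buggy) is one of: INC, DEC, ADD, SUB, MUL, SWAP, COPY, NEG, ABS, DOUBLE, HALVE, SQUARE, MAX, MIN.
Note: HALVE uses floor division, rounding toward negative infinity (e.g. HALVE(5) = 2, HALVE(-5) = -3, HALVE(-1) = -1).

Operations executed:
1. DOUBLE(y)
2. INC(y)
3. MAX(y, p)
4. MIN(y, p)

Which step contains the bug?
Step 3

Trace with buggy code:
Initial: p=-4, y=-3
After step 1: p=-4, y=-6
After step 2: p=-4, y=-5
After step 3: p=-4, y=-4
After step 4: p=-4, y=-4
Actual final p=-4, y=-4 ≠ expected p=16, y=-5.
Step 3 is the only position where a single-operation replacement can produce the expected result.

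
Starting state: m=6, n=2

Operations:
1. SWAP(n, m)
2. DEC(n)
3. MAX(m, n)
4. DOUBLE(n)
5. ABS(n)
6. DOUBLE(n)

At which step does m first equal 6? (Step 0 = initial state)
Step 0

Tracing m:
Initial: m = 6 ← first occurrence
After step 1: m = 2
After step 2: m = 2
After step 3: m = 5
After step 4: m = 5
After step 5: m = 5
After step 6: m = 5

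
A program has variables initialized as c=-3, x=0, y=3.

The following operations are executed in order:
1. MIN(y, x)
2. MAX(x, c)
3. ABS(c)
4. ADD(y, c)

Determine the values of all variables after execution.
{c: 3, x: 0, y: 3}

Step-by-step execution:
Initial: c=-3, x=0, y=3
After step 1 (MIN(y, x)): c=-3, x=0, y=0
After step 2 (MAX(x, c)): c=-3, x=0, y=0
After step 3 (ABS(c)): c=3, x=0, y=0
After step 4 (ADD(y, c)): c=3, x=0, y=3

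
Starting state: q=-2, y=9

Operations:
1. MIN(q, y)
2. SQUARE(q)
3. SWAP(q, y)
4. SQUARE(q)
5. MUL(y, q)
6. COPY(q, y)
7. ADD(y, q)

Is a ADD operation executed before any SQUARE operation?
No

First ADD: step 7
First SQUARE: step 2
Since 7 > 2, SQUARE comes first.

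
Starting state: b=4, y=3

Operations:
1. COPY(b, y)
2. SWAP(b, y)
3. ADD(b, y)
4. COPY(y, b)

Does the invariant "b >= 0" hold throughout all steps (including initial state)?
Yes

The invariant holds at every step.

State at each step:
Initial: b=4, y=3
After step 1: b=3, y=3
After step 2: b=3, y=3
After step 3: b=6, y=3
After step 4: b=6, y=6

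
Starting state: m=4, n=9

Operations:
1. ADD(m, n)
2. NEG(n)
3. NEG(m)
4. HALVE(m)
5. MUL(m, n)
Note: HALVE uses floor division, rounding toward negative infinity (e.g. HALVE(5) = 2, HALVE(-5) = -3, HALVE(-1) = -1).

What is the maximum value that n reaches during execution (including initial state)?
9

Values of n at each step:
Initial: n = 9 ← maximum
After step 1: n = 9
After step 2: n = -9
After step 3: n = -9
After step 4: n = -9
After step 5: n = -9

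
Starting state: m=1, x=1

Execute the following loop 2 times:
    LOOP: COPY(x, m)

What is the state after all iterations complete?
m=1, x=1

Iteration trace:
Start: m=1, x=1
After iteration 1: m=1, x=1
After iteration 2: m=1, x=1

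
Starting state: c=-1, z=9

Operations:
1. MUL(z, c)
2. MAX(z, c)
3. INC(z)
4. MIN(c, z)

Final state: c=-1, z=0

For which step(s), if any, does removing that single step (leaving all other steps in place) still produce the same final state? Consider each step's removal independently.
Step(s) 4

Testing removal of each single step:
Without step 1: final = c=-1, z=10 (different)
Without step 2: final = c=-8, z=-8 (different)
Without step 3: final = c=-1, z=-1 (different)
Without step 4: final = c=-1, z=0 (same)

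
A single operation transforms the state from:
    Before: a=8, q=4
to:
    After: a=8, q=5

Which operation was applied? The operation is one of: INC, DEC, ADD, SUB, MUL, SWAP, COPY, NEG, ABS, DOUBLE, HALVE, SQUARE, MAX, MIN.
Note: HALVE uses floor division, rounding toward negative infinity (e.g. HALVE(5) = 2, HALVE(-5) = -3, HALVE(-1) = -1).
INC(q)

Analyzing the change:
Before: a=8, q=4
After: a=8, q=5
Variable q changed from 4 to 5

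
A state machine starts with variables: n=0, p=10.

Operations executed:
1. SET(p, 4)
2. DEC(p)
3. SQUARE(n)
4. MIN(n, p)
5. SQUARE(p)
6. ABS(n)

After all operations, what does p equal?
p = 9

Tracing execution:
Step 1: SET(p, 4) → p = 4
Step 2: DEC(p) → p = 3
Step 3: SQUARE(n) → p = 3
Step 4: MIN(n, p) → p = 3
Step 5: SQUARE(p) → p = 9
Step 6: ABS(n) → p = 9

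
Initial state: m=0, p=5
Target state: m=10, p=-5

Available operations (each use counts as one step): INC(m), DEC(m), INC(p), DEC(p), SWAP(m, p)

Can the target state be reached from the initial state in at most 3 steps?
No

The target state cannot be reached within 3 steps.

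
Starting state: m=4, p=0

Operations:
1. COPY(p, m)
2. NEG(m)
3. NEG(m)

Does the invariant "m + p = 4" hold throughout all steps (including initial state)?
No, violated after step 1

The invariant is violated after step 1.

State at each step:
Initial: m=4, p=0
After step 1: m=4, p=4
After step 2: m=-4, p=4
After step 3: m=4, p=4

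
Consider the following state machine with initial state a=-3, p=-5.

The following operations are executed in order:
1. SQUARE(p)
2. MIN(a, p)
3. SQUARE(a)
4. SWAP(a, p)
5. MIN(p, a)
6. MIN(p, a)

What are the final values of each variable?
{a: 25, p: 9}

Step-by-step execution:
Initial: a=-3, p=-5
After step 1 (SQUARE(p)): a=-3, p=25
After step 2 (MIN(a, p)): a=-3, p=25
After step 3 (SQUARE(a)): a=9, p=25
After step 4 (SWAP(a, p)): a=25, p=9
After step 5 (MIN(p, a)): a=25, p=9
After step 6 (MIN(p, a)): a=25, p=9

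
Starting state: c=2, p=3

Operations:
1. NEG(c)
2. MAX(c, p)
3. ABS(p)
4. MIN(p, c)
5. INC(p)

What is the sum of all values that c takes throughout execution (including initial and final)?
12

Values of c at each step:
Initial: c = 2
After step 1: c = -2
After step 2: c = 3
After step 3: c = 3
After step 4: c = 3
After step 5: c = 3
Sum = 2 + -2 + 3 + 3 + 3 + 3 = 12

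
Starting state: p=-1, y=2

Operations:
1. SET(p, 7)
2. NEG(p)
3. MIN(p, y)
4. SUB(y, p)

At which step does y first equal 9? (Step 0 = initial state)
Step 4

Tracing y:
Initial: y = 2
After step 1: y = 2
After step 2: y = 2
After step 3: y = 2
After step 4: y = 9 ← first occurrence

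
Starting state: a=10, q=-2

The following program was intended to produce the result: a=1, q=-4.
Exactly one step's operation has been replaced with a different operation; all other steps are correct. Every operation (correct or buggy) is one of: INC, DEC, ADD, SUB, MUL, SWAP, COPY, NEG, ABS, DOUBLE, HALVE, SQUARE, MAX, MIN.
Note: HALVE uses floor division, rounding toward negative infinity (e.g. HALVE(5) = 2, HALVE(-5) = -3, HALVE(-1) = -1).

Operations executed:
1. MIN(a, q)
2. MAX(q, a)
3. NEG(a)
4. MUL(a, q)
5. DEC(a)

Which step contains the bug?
Step 4

Trace with buggy code:
Initial: a=10, q=-2
After step 1: a=-2, q=-2
After step 2: a=-2, q=-2
After step 3: a=2, q=-2
After step 4: a=-4, q=-2
After step 5: a=-5, q=-2
Actual final a=-5, q=-2 ≠ expected a=1, q=-4.
Step 4 is the only position where a single-operation replacement can produce the expected result.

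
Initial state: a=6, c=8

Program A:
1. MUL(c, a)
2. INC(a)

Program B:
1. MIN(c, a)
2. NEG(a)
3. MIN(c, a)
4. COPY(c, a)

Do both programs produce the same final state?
No

Program A final state: a=7, c=48
Program B final state: a=-6, c=-6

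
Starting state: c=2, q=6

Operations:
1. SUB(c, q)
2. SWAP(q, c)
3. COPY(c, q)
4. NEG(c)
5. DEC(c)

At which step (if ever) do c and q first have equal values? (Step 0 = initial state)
Step 3

c and q first become equal after step 3.

Comparing values at each step:
Initial: c=2, q=6
After step 1: c=-4, q=6
After step 2: c=6, q=-4
After step 3: c=-4, q=-4 ← equal!
After step 4: c=4, q=-4
After step 5: c=3, q=-4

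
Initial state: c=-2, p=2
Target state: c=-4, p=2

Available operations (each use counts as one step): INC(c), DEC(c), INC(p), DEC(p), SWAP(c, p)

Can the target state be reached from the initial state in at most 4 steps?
Yes

Path (2 steps): DEC(c) → DEC(c)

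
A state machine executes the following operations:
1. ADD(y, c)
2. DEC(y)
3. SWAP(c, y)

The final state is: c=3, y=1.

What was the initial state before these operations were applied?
c=1, y=3

Working backwards:
Final state: c=3, y=1
Before step 3 (SWAP(c, y)): c=1, y=3
Before step 2 (DEC(y)): c=1, y=4
Before step 1 (ADD(y, c)): c=1, y=3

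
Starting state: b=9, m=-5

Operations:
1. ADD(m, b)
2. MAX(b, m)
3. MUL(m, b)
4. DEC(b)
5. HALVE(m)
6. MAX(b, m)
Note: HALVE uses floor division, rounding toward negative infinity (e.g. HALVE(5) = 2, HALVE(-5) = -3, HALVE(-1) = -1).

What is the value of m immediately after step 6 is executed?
m = 18

Tracing m through execution:
Initial: m = -5
After step 1 (ADD(m, b)): m = 4
After step 2 (MAX(b, m)): m = 4
After step 3 (MUL(m, b)): m = 36
After step 4 (DEC(b)): m = 36
After step 5 (HALVE(m)): m = 18
After step 6 (MAX(b, m)): m = 18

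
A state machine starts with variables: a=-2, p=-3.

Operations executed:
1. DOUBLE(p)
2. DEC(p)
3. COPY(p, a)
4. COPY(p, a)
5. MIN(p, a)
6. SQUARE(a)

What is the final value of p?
p = -2

Tracing execution:
Step 1: DOUBLE(p) → p = -6
Step 2: DEC(p) → p = -7
Step 3: COPY(p, a) → p = -2
Step 4: COPY(p, a) → p = -2
Step 5: MIN(p, a) → p = -2
Step 6: SQUARE(a) → p = -2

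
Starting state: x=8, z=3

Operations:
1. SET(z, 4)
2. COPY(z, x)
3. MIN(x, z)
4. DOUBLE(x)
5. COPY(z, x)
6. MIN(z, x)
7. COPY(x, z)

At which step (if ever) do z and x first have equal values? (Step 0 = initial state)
Step 2

z and x first become equal after step 2.

Comparing values at each step:
Initial: z=3, x=8
After step 1: z=4, x=8
After step 2: z=8, x=8 ← equal!
After step 3: z=8, x=8 ← equal!
After step 4: z=8, x=16
After step 5: z=16, x=16 ← equal!
After step 6: z=16, x=16 ← equal!
After step 7: z=16, x=16 ← equal!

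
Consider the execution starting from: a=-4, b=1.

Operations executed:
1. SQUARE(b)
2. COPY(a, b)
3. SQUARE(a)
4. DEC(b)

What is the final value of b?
b = 0

Tracing execution:
Step 1: SQUARE(b) → b = 1
Step 2: COPY(a, b) → b = 1
Step 3: SQUARE(a) → b = 1
Step 4: DEC(b) → b = 0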